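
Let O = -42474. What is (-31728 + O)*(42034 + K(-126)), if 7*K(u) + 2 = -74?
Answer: -21827408724/7 ≈ -3.1182e+9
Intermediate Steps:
K(u) = -76/7 (K(u) = -2/7 + (1/7)*(-74) = -2/7 - 74/7 = -76/7)
(-31728 + O)*(42034 + K(-126)) = (-31728 - 42474)*(42034 - 76/7) = -74202*294162/7 = -21827408724/7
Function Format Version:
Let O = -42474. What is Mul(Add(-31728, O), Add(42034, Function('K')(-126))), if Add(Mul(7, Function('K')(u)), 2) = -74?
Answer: Rational(-21827408724, 7) ≈ -3.1182e+9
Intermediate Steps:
Function('K')(u) = Rational(-76, 7) (Function('K')(u) = Add(Rational(-2, 7), Mul(Rational(1, 7), -74)) = Add(Rational(-2, 7), Rational(-74, 7)) = Rational(-76, 7))
Mul(Add(-31728, O), Add(42034, Function('K')(-126))) = Mul(Add(-31728, -42474), Add(42034, Rational(-76, 7))) = Mul(-74202, Rational(294162, 7)) = Rational(-21827408724, 7)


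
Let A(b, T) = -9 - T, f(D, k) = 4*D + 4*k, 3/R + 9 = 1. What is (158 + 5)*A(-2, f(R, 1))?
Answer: -3749/2 ≈ -1874.5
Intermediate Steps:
R = -3/8 (R = 3/(-9 + 1) = 3/(-8) = 3*(-⅛) = -3/8 ≈ -0.37500)
(158 + 5)*A(-2, f(R, 1)) = (158 + 5)*(-9 - (4*(-3/8) + 4*1)) = 163*(-9 - (-3/2 + 4)) = 163*(-9 - 1*5/2) = 163*(-9 - 5/2) = 163*(-23/2) = -3749/2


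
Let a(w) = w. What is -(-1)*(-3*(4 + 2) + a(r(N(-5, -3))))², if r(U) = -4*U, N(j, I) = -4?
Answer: 4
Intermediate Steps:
-(-1)*(-3*(4 + 2) + a(r(N(-5, -3))))² = -(-1)*(-3*(4 + 2) - 4*(-4))² = -(-1)*(-3*6 + 16)² = -(-1)*(-18 + 16)² = -(-1)*(-2)² = -(-1)*4 = -1*(-4) = 4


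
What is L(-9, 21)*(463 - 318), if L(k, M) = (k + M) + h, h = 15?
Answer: 3915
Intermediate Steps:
L(k, M) = 15 + M + k (L(k, M) = (k + M) + 15 = (M + k) + 15 = 15 + M + k)
L(-9, 21)*(463 - 318) = (15 + 21 - 9)*(463 - 318) = 27*145 = 3915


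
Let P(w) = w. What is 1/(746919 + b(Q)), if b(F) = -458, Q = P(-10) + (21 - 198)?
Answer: 1/746461 ≈ 1.3397e-6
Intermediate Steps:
Q = -187 (Q = -10 + (21 - 198) = -10 - 177 = -187)
1/(746919 + b(Q)) = 1/(746919 - 458) = 1/746461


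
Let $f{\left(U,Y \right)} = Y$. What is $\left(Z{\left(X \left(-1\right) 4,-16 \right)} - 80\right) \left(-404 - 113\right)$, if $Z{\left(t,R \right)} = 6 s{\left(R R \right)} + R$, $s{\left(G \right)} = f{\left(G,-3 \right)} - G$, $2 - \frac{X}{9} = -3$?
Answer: $853050$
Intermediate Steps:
$X = 45$ ($X = 18 - -27 = 18 + 27 = 45$)
$s{\left(G \right)} = -3 - G$
$Z{\left(t,R \right)} = -18 + R - 6 R^{2}$ ($Z{\left(t,R \right)} = 6 \left(-3 - R R\right) + R = 6 \left(-3 - R^{2}\right) + R = \left(-18 - 6 R^{2}\right) + R = -18 + R - 6 R^{2}$)
$\left(Z{\left(X \left(-1\right) 4,-16 \right)} - 80\right) \left(-404 - 113\right) = \left(\left(-18 - 16 - 6 \left(-16\right)^{2}\right) - 80\right) \left(-404 - 113\right) = \left(\left(-18 - 16 - 1536\right) - 80\right) \left(-517\right) = \left(-1570 - 80\right) \left(-517\right) = \left(-1650\right) \left(-517\right) = 853050$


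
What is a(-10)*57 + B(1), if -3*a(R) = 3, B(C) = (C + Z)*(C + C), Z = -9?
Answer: -73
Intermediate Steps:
B(C) = 2*C*(-9 + C) (B(C) = (C - 9)*(C + C) = (-9 + C)*(2*C) = 2*C*(-9 + C))
a(R) = -1 (a(R) = -⅓*3 = -1)
a(-10)*57 + B(1) = -1*57 + 2*1*(-9 + 1) = -57 + 2*1*(-8) = -57 - 16 = -73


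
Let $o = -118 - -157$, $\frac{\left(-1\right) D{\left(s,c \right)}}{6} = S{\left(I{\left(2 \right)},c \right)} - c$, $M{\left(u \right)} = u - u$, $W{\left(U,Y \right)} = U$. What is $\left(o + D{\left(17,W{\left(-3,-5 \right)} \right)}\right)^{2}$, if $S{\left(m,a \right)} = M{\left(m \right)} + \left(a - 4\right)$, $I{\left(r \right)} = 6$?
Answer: $3969$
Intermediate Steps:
$M{\left(u \right)} = 0$
$S{\left(m,a \right)} = -4 + a$ ($S{\left(m,a \right)} = 0 + \left(a - 4\right) = 0 + \left(-4 + a\right) = -4 + a$)
$D{\left(s,c \right)} = 24$ ($D{\left(s,c \right)} = - 6 \left(\left(-4 + c\right) - c\right) = \left(-6\right) \left(-4\right) = 24$)
$o = 39$ ($o = -118 + 157 = 39$)
$\left(o + D{\left(17,W{\left(-3,-5 \right)} \right)}\right)^{2} = \left(39 + 24\right)^{2} = 63^{2} = 3969$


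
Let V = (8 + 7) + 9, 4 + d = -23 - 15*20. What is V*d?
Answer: -7848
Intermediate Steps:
d = -327 (d = -4 + (-23 - 15*20) = -4 + (-23 - 300) = -4 - 323 = -327)
V = 24 (V = 15 + 9 = 24)
V*d = 24*(-327) = -7848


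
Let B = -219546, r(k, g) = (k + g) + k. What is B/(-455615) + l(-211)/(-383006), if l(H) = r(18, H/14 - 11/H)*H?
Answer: 1205461744719/2443045901660 ≈ 0.49343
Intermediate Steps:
r(k, g) = g + 2*k (r(k, g) = (g + k) + k = g + 2*k)
l(H) = H*(36 - 11/H + H/14) (l(H) = ((H/14 - 11/H) + 2*18)*H = ((H*(1/14) - 11/H) + 36)*H = ((H/14 - 11/H) + 36)*H = ((-11/H + H/14) + 36)*H = (36 - 11/H + H/14)*H = H*(36 - 11/H + H/14))
B/(-455615) + l(-211)/(-383006) = -219546/(-455615) + (-11 + (1/14)*(-211)*(504 - 211))/(-383006) = -219546*(-1/455615) + (-11 + (1/14)*(-211)*293)*(-1/383006) = 219546/455615 + (-11 - 61823/14)*(-1/383006) = 219546/455615 - 61977/14*(-1/383006) = 219546/455615 + 61977/5362084 = 1205461744719/2443045901660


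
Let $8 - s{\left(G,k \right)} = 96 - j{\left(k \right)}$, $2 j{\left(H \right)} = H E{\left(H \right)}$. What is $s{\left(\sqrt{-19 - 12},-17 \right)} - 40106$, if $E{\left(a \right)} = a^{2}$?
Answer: $- \frac{85301}{2} \approx -42651.0$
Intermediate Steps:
$j{\left(H \right)} = \frac{H^{3}}{2}$ ($j{\left(H \right)} = \frac{H H^{2}}{2} = \frac{H^{3}}{2}$)
$s{\left(G,k \right)} = -88 + \frac{k^{3}}{2}$ ($s{\left(G,k \right)} = 8 - \left(96 - \frac{k^{3}}{2}\right) = 8 + \left(-96 + \frac{k^{3}}{2}\right) = -88 + \frac{k^{3}}{2}$)
$s{\left(\sqrt{-19 - 12},-17 \right)} - 40106 = \left(-88 + \frac{\left(-17\right)^{3}}{2}\right) - 40106 = \left(-88 + \frac{1}{2} \left(-4913\right)\right) - 40106 = \left(-88 - \frac{4913}{2}\right) - 40106 = - \frac{5089}{2} - 40106 = - \frac{85301}{2}$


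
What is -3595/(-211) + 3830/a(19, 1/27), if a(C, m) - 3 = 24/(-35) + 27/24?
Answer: 229738385/203193 ≈ 1130.6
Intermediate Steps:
a(C, m) = 963/280 (a(C, m) = 3 + (24/(-35) + 27/24) = 3 + (24*(-1/35) + 27*(1/24)) = 3 + (-24/35 + 9/8) = 3 + 123/280 = 963/280)
-3595/(-211) + 3830/a(19, 1/27) = -3595/(-211) + 3830/(963/280) = -3595*(-1/211) + 3830*(280/963) = 3595/211 + 1072400/963 = 229738385/203193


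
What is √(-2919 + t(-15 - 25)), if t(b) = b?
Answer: I*√2959 ≈ 54.397*I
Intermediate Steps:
√(-2919 + t(-15 - 25)) = √(-2919 + (-15 - 25)) = √(-2919 - 40) = √(-2959) = I*√2959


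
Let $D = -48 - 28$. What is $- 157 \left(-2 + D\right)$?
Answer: $12246$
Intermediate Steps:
$D = -76$
$- 157 \left(-2 + D\right) = - 157 \left(-2 - 76\right) = \left(-157\right) \left(-78\right) = 12246$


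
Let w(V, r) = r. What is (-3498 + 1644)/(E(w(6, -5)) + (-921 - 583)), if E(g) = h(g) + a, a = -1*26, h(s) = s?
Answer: 1854/1535 ≈ 1.2078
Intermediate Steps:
a = -26
E(g) = -26 + g (E(g) = g - 26 = -26 + g)
(-3498 + 1644)/(E(w(6, -5)) + (-921 - 583)) = (-3498 + 1644)/((-26 - 5) + (-921 - 583)) = -1854/(-31 - 1504) = -1854/(-1535) = -1854*(-1/1535) = 1854/1535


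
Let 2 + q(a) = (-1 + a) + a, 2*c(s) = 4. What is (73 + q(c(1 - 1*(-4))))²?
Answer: 5476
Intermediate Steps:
c(s) = 2 (c(s) = (½)*4 = 2)
q(a) = -3 + 2*a (q(a) = -2 + ((-1 + a) + a) = -2 + (-1 + 2*a) = -3 + 2*a)
(73 + q(c(1 - 1*(-4))))² = (73 + (-3 + 2*2))² = (73 + (-3 + 4))² = (73 + 1)² = 74² = 5476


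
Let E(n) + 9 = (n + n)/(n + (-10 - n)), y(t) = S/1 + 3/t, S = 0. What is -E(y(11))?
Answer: 498/55 ≈ 9.0546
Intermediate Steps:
y(t) = 3/t (y(t) = 0/1 + 3/t = 0*1 + 3/t = 0 + 3/t = 3/t)
E(n) = -9 - n/5 (E(n) = -9 + (n + n)/(n + (-10 - n)) = -9 + (2*n)/(-10) = -9 + (2*n)*(-⅒) = -9 - n/5)
-E(y(11)) = -(-9 - 3/(5*11)) = -(-9 - ⅕*3/11) = -(-9 - 3/55) = -1*(-498/55) = 498/55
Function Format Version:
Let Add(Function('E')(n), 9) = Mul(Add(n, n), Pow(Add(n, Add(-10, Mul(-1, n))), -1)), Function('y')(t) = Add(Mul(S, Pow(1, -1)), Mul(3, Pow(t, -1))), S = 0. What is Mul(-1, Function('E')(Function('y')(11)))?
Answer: Rational(498, 55) ≈ 9.0546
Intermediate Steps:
Function('y')(t) = Mul(3, Pow(t, -1)) (Function('y')(t) = Add(Mul(0, Pow(1, -1)), Mul(3, Pow(t, -1))) = Add(Mul(0, 1), Mul(3, Pow(t, -1))) = Add(0, Mul(3, Pow(t, -1))) = Mul(3, Pow(t, -1)))
Function('E')(n) = Add(-9, Mul(Rational(-1, 5), n)) (Function('E')(n) = Add(-9, Mul(Add(n, n), Pow(Add(n, Add(-10, Mul(-1, n))), -1))) = Add(-9, Mul(Mul(2, n), Pow(-10, -1))) = Add(-9, Mul(Mul(2, n), Rational(-1, 10))) = Add(-9, Mul(Rational(-1, 5), n)))
Mul(-1, Function('E')(Function('y')(11))) = Mul(-1, Add(-9, Mul(Rational(-1, 5), Mul(3, Pow(11, -1))))) = Mul(-1, Add(-9, Mul(Rational(-1, 5), Mul(3, Rational(1, 11))))) = Mul(-1, Add(-9, Mul(Rational(-1, 5), Rational(3, 11)))) = Mul(-1, Add(-9, Rational(-3, 55))) = Mul(-1, Rational(-498, 55)) = Rational(498, 55)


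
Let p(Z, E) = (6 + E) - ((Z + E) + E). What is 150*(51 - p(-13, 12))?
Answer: 6600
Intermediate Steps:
p(Z, E) = 6 - E - Z (p(Z, E) = (6 + E) - ((E + Z) + E) = (6 + E) - (Z + 2*E) = (6 + E) + (-Z - 2*E) = 6 - E - Z)
150*(51 - p(-13, 12)) = 150*(51 - (6 - 1*12 - 1*(-13))) = 150*(51 - (6 - 12 + 13)) = 150*(51 - 1*7) = 150*(51 - 7) = 150*44 = 6600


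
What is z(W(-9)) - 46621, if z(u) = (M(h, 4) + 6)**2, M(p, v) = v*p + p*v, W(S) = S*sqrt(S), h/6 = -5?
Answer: 8135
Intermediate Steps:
h = -30 (h = 6*(-5) = -30)
W(S) = S**(3/2)
M(p, v) = 2*p*v (M(p, v) = p*v + p*v = 2*p*v)
z(u) = 54756 (z(u) = (2*(-30)*4 + 6)**2 = (-240 + 6)**2 = (-234)**2 = 54756)
z(W(-9)) - 46621 = 54756 - 46621 = 8135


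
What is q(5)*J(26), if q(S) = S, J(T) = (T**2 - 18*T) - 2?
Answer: 1030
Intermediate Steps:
J(T) = -2 + T**2 - 18*T
q(5)*J(26) = 5*(-2 + 26**2 - 18*26) = 5*(-2 + 676 - 468) = 5*206 = 1030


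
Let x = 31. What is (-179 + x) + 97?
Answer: -51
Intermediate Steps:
(-179 + x) + 97 = (-179 + 31) + 97 = -148 + 97 = -51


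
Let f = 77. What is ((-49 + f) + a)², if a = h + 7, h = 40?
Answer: 5625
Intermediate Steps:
a = 47 (a = 40 + 7 = 47)
((-49 + f) + a)² = ((-49 + 77) + 47)² = (28 + 47)² = 75² = 5625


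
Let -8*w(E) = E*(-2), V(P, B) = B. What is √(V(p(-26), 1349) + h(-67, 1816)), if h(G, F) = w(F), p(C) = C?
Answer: √1803 ≈ 42.462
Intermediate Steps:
w(E) = E/4 (w(E) = -E*(-2)/8 = -(-1)*E/4 = E/4)
h(G, F) = F/4
√(V(p(-26), 1349) + h(-67, 1816)) = √(1349 + (¼)*1816) = √(1349 + 454) = √1803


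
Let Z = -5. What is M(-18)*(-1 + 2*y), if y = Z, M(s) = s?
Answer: 198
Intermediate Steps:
y = -5
M(-18)*(-1 + 2*y) = -18*(-1 + 2*(-5)) = -18*(-1 - 10) = -18*(-11) = 198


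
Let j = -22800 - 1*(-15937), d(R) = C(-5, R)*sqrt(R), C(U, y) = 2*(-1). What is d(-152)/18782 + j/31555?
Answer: -6863/31555 - 2*I*sqrt(38)/9391 ≈ -0.21749 - 0.0013128*I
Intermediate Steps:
C(U, y) = -2
d(R) = -2*sqrt(R)
j = -6863 (j = -22800 + 15937 = -6863)
d(-152)/18782 + j/31555 = -4*I*sqrt(38)/18782 - 6863/31555 = -4*I*sqrt(38)*(1/18782) - 6863*1/31555 = -4*I*sqrt(38)*(1/18782) - 6863/31555 = -2*I*sqrt(38)/9391 - 6863/31555 = -6863/31555 - 2*I*sqrt(38)/9391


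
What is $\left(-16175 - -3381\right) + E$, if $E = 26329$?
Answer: $13535$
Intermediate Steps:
$\left(-16175 - -3381\right) + E = \left(-16175 - -3381\right) + 26329 = \left(-16175 + 3381\right) + 26329 = -12794 + 26329 = 13535$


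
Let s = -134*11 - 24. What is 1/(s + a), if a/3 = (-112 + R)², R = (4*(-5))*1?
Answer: 1/50774 ≈ 1.9695e-5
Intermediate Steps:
R = -20 (R = -20*1 = -20)
a = 52272 (a = 3*(-112 - 20)² = 3*(-132)² = 3*17424 = 52272)
s = -1498 (s = -1474 - 24 = -1498)
1/(s + a) = 1/(-1498 + 52272) = 1/50774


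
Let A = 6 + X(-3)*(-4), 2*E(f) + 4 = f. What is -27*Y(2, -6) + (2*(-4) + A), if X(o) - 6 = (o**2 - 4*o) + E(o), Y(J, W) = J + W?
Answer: 12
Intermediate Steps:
E(f) = -2 + f/2
X(o) = 4 + o**2 - 7*o/2 (X(o) = 6 + ((o**2 - 4*o) + (-2 + o/2)) = 6 + (-2 + o**2 - 7*o/2) = 4 + o**2 - 7*o/2)
A = -88 (A = 6 + (4 + (-3)**2 - 7/2*(-3))*(-4) = 6 + (4 + 9 + 21/2)*(-4) = 6 + (47/2)*(-4) = 6 - 94 = -88)
-27*Y(2, -6) + (2*(-4) + A) = -27*(2 - 6) + (2*(-4) - 88) = -27*(-4) + (-8 - 88) = 108 - 96 = 12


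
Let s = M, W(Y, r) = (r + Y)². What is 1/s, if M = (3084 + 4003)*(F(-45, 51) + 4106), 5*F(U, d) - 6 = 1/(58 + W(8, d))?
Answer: 3539/103012245147 ≈ 3.4355e-8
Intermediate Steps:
W(Y, r) = (Y + r)²
F(U, d) = 6/5 + 1/(5*(58 + (8 + d)²))
M = 103012245147/3539 (M = (3084 + 4003)*((349 + 6*(8 + 51)²)/(5*(58 + (8 + 51)²)) + 4106) = 7087*((349 + 6*59²)/(5*(58 + 59²)) + 4106) = 7087*((349 + 6*3481)/(5*(58 + 3481)) + 4106) = 7087*((⅕)*(349 + 20886)/3539 + 4106) = 7087*((⅕)*(1/3539)*21235 + 4106) = 7087*(4247/3539 + 4106) = 7087*(14535381/3539) = 103012245147/3539 ≈ 2.9108e+7)
s = 103012245147/3539 ≈ 2.9108e+7
1/s = 1/(103012245147/3539) = 3539/103012245147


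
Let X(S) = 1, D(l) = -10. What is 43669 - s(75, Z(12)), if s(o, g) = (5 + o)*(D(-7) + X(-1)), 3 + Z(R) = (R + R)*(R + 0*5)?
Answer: 44389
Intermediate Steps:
Z(R) = -3 + 2*R**2 (Z(R) = -3 + (R + R)*(R + 0*5) = -3 + (2*R)*(R + 0) = -3 + (2*R)*R = -3 + 2*R**2)
s(o, g) = -45 - 9*o (s(o, g) = (5 + o)*(-10 + 1) = (5 + o)*(-9) = -45 - 9*o)
43669 - s(75, Z(12)) = 43669 - (-45 - 9*75) = 43669 - (-45 - 675) = 43669 - 1*(-720) = 43669 + 720 = 44389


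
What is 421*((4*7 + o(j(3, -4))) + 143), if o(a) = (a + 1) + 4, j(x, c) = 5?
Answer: 76201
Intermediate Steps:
o(a) = 5 + a (o(a) = (1 + a) + 4 = 5 + a)
421*((4*7 + o(j(3, -4))) + 143) = 421*((4*7 + (5 + 5)) + 143) = 421*((28 + 10) + 143) = 421*(38 + 143) = 421*181 = 76201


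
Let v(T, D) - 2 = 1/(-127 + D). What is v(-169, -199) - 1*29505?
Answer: -9617979/326 ≈ -29503.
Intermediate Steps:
v(T, D) = 2 + 1/(-127 + D)
v(-169, -199) - 1*29505 = (-253 + 2*(-199))/(-127 - 199) - 1*29505 = (-253 - 398)/(-326) - 29505 = -1/326*(-651) - 29505 = 651/326 - 29505 = -9617979/326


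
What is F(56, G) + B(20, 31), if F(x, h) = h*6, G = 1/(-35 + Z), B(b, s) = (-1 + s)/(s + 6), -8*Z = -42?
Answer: 2682/4403 ≈ 0.60913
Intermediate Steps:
Z = 21/4 (Z = -⅛*(-42) = 21/4 ≈ 5.2500)
B(b, s) = (-1 + s)/(6 + s)
G = -4/119 (G = 1/(-35 + 21/4) = 1/(-119/4) = -4/119 ≈ -0.033613)
F(x, h) = 6*h
F(56, G) + B(20, 31) = 6*(-4/119) + (-1 + 31)/(6 + 31) = -24/119 + 30/37 = 2682/4403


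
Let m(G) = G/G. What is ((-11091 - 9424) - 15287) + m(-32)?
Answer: -35801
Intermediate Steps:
m(G) = 1
((-11091 - 9424) - 15287) + m(-32) = ((-11091 - 9424) - 15287) + 1 = (-20515 - 15287) + 1 = -35802 + 1 = -35801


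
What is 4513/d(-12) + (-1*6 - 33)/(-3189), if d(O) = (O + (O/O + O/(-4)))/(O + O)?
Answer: 14391970/1063 ≈ 13539.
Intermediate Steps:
d(O) = (1 + 3*O/4)/(2*O) (d(O) = (O + (1 + O*(-1/4)))/((2*O)) = (O + (1 - O/4))*(1/(2*O)) = (1 + 3*O/4)*(1/(2*O)) = (1 + 3*O/4)/(2*O))
4513/d(-12) + (-1*6 - 33)/(-3189) = 4513/(((1/8)*(4 + 3*(-12))/(-12))) + (-1*6 - 33)/(-3189) = 4513/(((1/8)*(-1/12)*(4 - 36))) + (-6 - 33)*(-1/3189) = 4513/(((1/8)*(-1/12)*(-32))) - 39*(-1/3189) = 4513/(1/3) + 13/1063 = 4513*3 + 13/1063 = 13539 + 13/1063 = 14391970/1063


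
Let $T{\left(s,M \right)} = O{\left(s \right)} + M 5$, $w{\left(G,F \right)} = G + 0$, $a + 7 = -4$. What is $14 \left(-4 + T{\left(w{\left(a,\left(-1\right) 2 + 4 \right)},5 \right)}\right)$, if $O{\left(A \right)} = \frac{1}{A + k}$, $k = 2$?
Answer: $\frac{2632}{9} \approx 292.44$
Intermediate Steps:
$a = -11$ ($a = -7 - 4 = -11$)
$O{\left(A \right)} = \frac{1}{2 + A}$ ($O{\left(A \right)} = \frac{1}{A + 2} = \frac{1}{2 + A}$)
$w{\left(G,F \right)} = G$
$T{\left(s,M \right)} = \frac{1}{2 + s} + 5 M$ ($T{\left(s,M \right)} = \frac{1}{2 + s} + M 5 = \frac{1}{2 + s} + 5 M$)
$14 \left(-4 + T{\left(w{\left(a,\left(-1\right) 2 + 4 \right)},5 \right)}\right) = 14 \left(-4 + \frac{1 + 5 \cdot 5 \left(2 - 11\right)}{2 - 11}\right) = 14 \left(-4 + \frac{1 + 5 \cdot 5 \left(-9\right)}{-9}\right) = 14 \left(-4 - \frac{1 - 225}{9}\right) = 14 \left(-4 - - \frac{224}{9}\right) = 14 \left(-4 + \frac{224}{9}\right) = 14 \cdot \frac{188}{9} = \frac{2632}{9}$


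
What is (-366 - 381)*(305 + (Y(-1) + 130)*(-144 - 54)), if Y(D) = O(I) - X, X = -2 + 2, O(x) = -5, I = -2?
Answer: 18260415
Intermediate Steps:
X = 0
Y(D) = -5 (Y(D) = -5 - 1*0 = -5 + 0 = -5)
(-366 - 381)*(305 + (Y(-1) + 130)*(-144 - 54)) = (-366 - 381)*(305 + (-5 + 130)*(-144 - 54)) = -747*(305 + 125*(-198)) = -747*(305 - 24750) = -747*(-24445) = 18260415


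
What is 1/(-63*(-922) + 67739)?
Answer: 1/125825 ≈ 7.9475e-6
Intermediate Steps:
1/(-63*(-922) + 67739) = 1/(58086 + 67739) = 1/125825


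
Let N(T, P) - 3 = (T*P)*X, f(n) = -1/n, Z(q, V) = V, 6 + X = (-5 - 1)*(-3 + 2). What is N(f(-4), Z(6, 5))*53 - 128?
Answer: 31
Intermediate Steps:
X = 0 (X = -6 + (-5 - 1)*(-3 + 2) = -6 - 6*(-1) = -6 + 6 = 0)
N(T, P) = 3 (N(T, P) = 3 + (T*P)*0 = 3 + (P*T)*0 = 3 + 0 = 3)
N(f(-4), Z(6, 5))*53 - 128 = 3*53 - 128 = 159 - 128 = 31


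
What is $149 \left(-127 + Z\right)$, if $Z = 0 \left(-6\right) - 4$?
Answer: $-19519$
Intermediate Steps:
$Z = -4$ ($Z = 0 - 4 = -4$)
$149 \left(-127 + Z\right) = 149 \left(-127 - 4\right) = 149 \left(-131\right) = -19519$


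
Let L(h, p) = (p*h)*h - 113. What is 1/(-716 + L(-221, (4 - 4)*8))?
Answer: -1/829 ≈ -0.0012063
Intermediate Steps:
L(h, p) = -113 + p*h**2 (L(h, p) = (h*p)*h - 113 = p*h**2 - 113 = -113 + p*h**2)
1/(-716 + L(-221, (4 - 4)*8)) = 1/(-716 + (-113 + ((4 - 4)*8)*(-221)**2)) = 1/(-716 + (-113 + (0*8)*48841)) = 1/(-716 + (-113 + 0*48841)) = 1/(-716 + (-113 + 0)) = 1/(-716 - 113) = 1/(-829) = -1/829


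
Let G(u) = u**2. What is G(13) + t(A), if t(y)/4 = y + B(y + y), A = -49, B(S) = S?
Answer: -419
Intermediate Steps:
t(y) = 12*y (t(y) = 4*(y + (y + y)) = 4*(y + 2*y) = 4*(3*y) = 12*y)
G(13) + t(A) = 13**2 + 12*(-49) = 169 - 588 = -419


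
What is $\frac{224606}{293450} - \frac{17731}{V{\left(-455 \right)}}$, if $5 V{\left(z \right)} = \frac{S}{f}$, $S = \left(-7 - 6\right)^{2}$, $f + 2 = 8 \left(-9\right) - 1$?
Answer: $\frac{975611844832}{24796525} \approx 39345.0$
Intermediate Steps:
$f = -75$ ($f = -2 + \left(8 \left(-9\right) - 1\right) = -2 - 73 = -75$)
$S = 169$ ($S = \left(-13\right)^{2} = 169$)
$V{\left(z \right)} = - \frac{169}{375}$ ($V{\left(z \right)} = \frac{169 \frac{1}{-75}}{5} = \frac{169 \left(- \frac{1}{75}\right)}{5} = \frac{1}{5} \left(- \frac{169}{75}\right) = - \frac{169}{375}$)
$\frac{224606}{293450} - \frac{17731}{V{\left(-455 \right)}} = \frac{224606}{293450} - \frac{17731}{- \frac{169}{375}} = 224606 \cdot \frac{1}{293450} - - \frac{6649125}{169} = \frac{112303}{146725} + \frac{6649125}{169} = \frac{975611844832}{24796525}$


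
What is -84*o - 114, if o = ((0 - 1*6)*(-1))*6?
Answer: -3138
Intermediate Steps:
o = 36 (o = ((0 - 6)*(-1))*6 = -6*(-1)*6 = 6*6 = 36)
-84*o - 114 = -84*36 - 114 = -3024 - 114 = -3138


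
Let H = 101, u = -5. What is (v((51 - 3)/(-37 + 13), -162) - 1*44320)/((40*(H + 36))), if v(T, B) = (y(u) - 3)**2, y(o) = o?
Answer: -5532/685 ≈ -8.0759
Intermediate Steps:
v(T, B) = 64 (v(T, B) = (-5 - 3)**2 = (-8)**2 = 64)
(v((51 - 3)/(-37 + 13), -162) - 1*44320)/((40*(H + 36))) = (64 - 1*44320)/((40*(101 + 36))) = (64 - 44320)/((40*137)) = -44256/5480 = -44256*1/5480 = -5532/685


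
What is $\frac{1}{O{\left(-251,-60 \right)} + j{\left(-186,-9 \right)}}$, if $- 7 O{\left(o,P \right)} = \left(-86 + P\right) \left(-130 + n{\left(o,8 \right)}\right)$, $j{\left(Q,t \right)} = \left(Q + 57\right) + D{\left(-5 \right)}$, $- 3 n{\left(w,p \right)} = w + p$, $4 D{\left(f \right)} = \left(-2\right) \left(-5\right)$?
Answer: $- \frac{2}{2297} \approx -0.0008707$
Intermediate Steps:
$D{\left(f \right)} = \frac{5}{2}$ ($D{\left(f \right)} = \frac{\left(-2\right) \left(-5\right)}{4} = \frac{1}{4} \cdot 10 = \frac{5}{2}$)
$n{\left(w,p \right)} = - \frac{p}{3} - \frac{w}{3}$ ($n{\left(w,p \right)} = - \frac{w + p}{3} = - \frac{p + w}{3} = - \frac{p}{3} - \frac{w}{3}$)
$j{\left(Q,t \right)} = \frac{119}{2} + Q$ ($j{\left(Q,t \right)} = \left(Q + 57\right) + \frac{5}{2} = \left(57 + Q\right) + \frac{5}{2} = \frac{119}{2} + Q$)
$O{\left(o,P \right)} = - \frac{\left(-86 + P\right) \left(- \frac{398}{3} - \frac{o}{3}\right)}{7}$ ($O{\left(o,P \right)} = - \frac{\left(-86 + P\right) \left(-130 - \left(\frac{8}{3} + \frac{o}{3}\right)\right)}{7} = - \frac{\left(-86 + P\right) \left(- \frac{398}{3} - \frac{o}{3}\right)}{7}$)
$\frac{1}{O{\left(-251,-60 \right)} + j{\left(-186,-9 \right)}} = \frac{1}{\left(- \frac{34228}{21} - - \frac{21586}{21} + \frac{398}{21} \left(-60\right) + \frac{1}{21} \left(-60\right) \left(-251\right)\right) + \left(\frac{119}{2} - 186\right)} = \frac{1}{\left(- \frac{34228}{21} + \frac{21586}{21} - \frac{7960}{7} + \frac{5020}{7}\right) - \frac{253}{2}} = \frac{1}{-1022 - \frac{253}{2}} = \frac{1}{- \frac{2297}{2}} = - \frac{2}{2297}$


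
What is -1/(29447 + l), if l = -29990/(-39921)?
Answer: -39921/1175583677 ≈ -3.3958e-5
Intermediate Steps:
l = 29990/39921 (l = -29990*(-1/39921) = 29990/39921 ≈ 0.75123)
-1/(29447 + l) = -1/(29447 + 29990/39921) = -1/1175583677/39921 = -1*39921/1175583677 = -39921/1175583677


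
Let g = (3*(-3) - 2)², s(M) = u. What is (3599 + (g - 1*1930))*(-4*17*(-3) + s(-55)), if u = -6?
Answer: 354420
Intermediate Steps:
s(M) = -6
g = 121 (g = (-9 - 2)² = (-11)² = 121)
(3599 + (g - 1*1930))*(-4*17*(-3) + s(-55)) = (3599 + (121 - 1*1930))*(-4*17*(-3) - 6) = (3599 + (121 - 1930))*(-68*(-3) - 6) = (3599 - 1809)*(204 - 6) = 1790*198 = 354420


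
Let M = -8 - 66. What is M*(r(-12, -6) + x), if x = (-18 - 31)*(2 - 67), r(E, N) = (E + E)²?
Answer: -278314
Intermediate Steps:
r(E, N) = 4*E² (r(E, N) = (2*E)² = 4*E²)
x = 3185 (x = -49*(-65) = 3185)
M = -74
M*(r(-12, -6) + x) = -74*(4*(-12)² + 3185) = -74*(4*144 + 3185) = -74*(576 + 3185) = -74*3761 = -278314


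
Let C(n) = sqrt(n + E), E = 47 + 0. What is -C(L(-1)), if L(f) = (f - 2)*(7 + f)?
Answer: -sqrt(29) ≈ -5.3852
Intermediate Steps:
E = 47
L(f) = (-2 + f)*(7 + f)
C(n) = sqrt(47 + n) (C(n) = sqrt(n + 47) = sqrt(47 + n))
-C(L(-1)) = -sqrt(47 + (-14 + (-1)**2 + 5*(-1))) = -sqrt(47 + (-14 + 1 - 5)) = -sqrt(47 - 18) = -sqrt(29)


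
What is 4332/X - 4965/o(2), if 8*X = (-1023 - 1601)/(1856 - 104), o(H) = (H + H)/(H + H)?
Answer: -1152273/41 ≈ -28104.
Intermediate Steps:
o(H) = 1 (o(H) = (2*H)/((2*H)) = (2*H)*(1/(2*H)) = 1)
X = -41/219 (X = ((-1023 - 1601)/(1856 - 104))/8 = (-2624/1752)/8 = (-2624*1/1752)/8 = (1/8)*(-328/219) = -41/219 ≈ -0.18721)
4332/X - 4965/o(2) = 4332/(-41/219) - 4965/1 = 4332*(-219/41) - 4965*1 = -948708/41 - 4965 = -1152273/41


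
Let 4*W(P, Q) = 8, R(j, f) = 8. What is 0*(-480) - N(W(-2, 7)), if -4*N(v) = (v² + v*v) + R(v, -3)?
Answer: 4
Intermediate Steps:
W(P, Q) = 2 (W(P, Q) = (¼)*8 = 2)
N(v) = -2 - v²/2 (N(v) = -((v² + v*v) + 8)/4 = -((v² + v²) + 8)/4 = -(2*v² + 8)/4 = -(8 + 2*v²)/4 = -2 - v²/2)
0*(-480) - N(W(-2, 7)) = 0*(-480) - (-2 - ½*2²) = 0 - (-2 - ½*4) = 0 - (-2 - 2) = 0 - 1*(-4) = 0 + 4 = 4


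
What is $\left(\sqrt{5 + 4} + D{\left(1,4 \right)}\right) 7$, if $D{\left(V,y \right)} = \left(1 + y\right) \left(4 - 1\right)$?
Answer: $126$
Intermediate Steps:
$D{\left(V,y \right)} = 3 + 3 y$ ($D{\left(V,y \right)} = \left(1 + y\right) 3 = 3 + 3 y$)
$\left(\sqrt{5 + 4} + D{\left(1,4 \right)}\right) 7 = \left(\sqrt{5 + 4} + \left(3 + 3 \cdot 4\right)\right) 7 = \left(\sqrt{9} + \left(3 + 12\right)\right) 7 = \left(3 + 15\right) 7 = 18 \cdot 7 = 126$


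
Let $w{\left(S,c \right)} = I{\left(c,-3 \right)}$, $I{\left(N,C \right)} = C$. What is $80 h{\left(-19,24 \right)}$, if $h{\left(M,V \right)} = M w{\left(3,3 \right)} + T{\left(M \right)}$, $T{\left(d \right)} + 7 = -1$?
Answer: $3920$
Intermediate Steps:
$T{\left(d \right)} = -8$ ($T{\left(d \right)} = -7 - 1 = -8$)
$w{\left(S,c \right)} = -3$
$h{\left(M,V \right)} = -8 - 3 M$ ($h{\left(M,V \right)} = M \left(-3\right) - 8 = - 3 M - 8 = -8 - 3 M$)
$80 h{\left(-19,24 \right)} = 80 \left(-8 - -57\right) = 80 \left(-8 + 57\right) = 80 \cdot 49 = 3920$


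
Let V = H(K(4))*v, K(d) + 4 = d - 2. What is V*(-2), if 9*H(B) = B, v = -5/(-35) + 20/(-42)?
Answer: -4/27 ≈ -0.14815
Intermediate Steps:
K(d) = -6 + d (K(d) = -4 + (d - 2) = -4 + (-2 + d) = -6 + d)
v = -⅓ (v = -5*(-1/35) + 20*(-1/42) = ⅐ - 10/21 = -⅓ ≈ -0.33333)
H(B) = B/9
V = 2/27 (V = ((-6 + 4)/9)*(-⅓) = ((⅑)*(-2))*(-⅓) = -2/9*(-⅓) = 2/27 ≈ 0.074074)
V*(-2) = (2/27)*(-2) = -4/27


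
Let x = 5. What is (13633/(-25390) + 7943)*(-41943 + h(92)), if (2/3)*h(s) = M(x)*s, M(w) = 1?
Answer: -1686072044457/5078 ≈ -3.3203e+8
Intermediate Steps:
h(s) = 3*s/2 (h(s) = 3*(1*s)/2 = 3*s/2)
(13633/(-25390) + 7943)*(-41943 + h(92)) = (13633/(-25390) + 7943)*(-41943 + (3/2)*92) = (13633*(-1/25390) + 7943)*(-41943 + 138) = (-13633/25390 + 7943)*(-41805) = (201659137/25390)*(-41805) = -1686072044457/5078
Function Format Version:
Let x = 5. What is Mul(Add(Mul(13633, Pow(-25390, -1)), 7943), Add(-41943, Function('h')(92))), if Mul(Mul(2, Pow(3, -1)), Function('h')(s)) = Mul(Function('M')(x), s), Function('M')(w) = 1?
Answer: Rational(-1686072044457, 5078) ≈ -3.3203e+8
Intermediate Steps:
Function('h')(s) = Mul(Rational(3, 2), s) (Function('h')(s) = Mul(Rational(3, 2), Mul(1, s)) = Mul(Rational(3, 2), s))
Mul(Add(Mul(13633, Pow(-25390, -1)), 7943), Add(-41943, Function('h')(92))) = Mul(Add(Mul(13633, Pow(-25390, -1)), 7943), Add(-41943, Mul(Rational(3, 2), 92))) = Mul(Add(Mul(13633, Rational(-1, 25390)), 7943), Add(-41943, 138)) = Mul(Add(Rational(-13633, 25390), 7943), -41805) = Mul(Rational(201659137, 25390), -41805) = Rational(-1686072044457, 5078)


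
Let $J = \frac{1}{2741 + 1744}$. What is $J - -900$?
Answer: $\frac{4036501}{4485} \approx 900.0$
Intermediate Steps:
$J = \frac{1}{4485} \approx 0.00022297$
$J - -900 = \frac{1}{4485} - -900 = \frac{1}{4485} + 900 = \frac{4036501}{4485}$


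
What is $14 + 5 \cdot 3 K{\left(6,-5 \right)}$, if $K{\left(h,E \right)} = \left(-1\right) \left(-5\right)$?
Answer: $89$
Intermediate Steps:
$K{\left(h,E \right)} = 5$
$14 + 5 \cdot 3 K{\left(6,-5 \right)} = 14 + 5 \cdot 3 \cdot 5 = 14 + 15 \cdot 5 = 14 + 75 = 89$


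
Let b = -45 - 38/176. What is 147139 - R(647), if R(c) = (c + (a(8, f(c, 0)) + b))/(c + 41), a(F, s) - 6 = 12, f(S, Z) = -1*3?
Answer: 8908329075/60544 ≈ 1.4714e+5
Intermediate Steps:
f(S, Z) = -3
b = -3979/88 (b = -45 - 38*1/176 = -45 - 19/88 = -3979/88 ≈ -45.216)
a(F, s) = 18 (a(F, s) = 6 + 12 = 18)
R(c) = (-2395/88 + c)/(41 + c) (R(c) = (c + (18 - 3979/88))/(c + 41) = (c - 2395/88)/(41 + c) = (-2395/88 + c)/(41 + c))
147139 - R(647) = 147139 - (-2395/88 + 647)/(41 + 647) = 147139 - 54541/(688*88) = 147139 - 1*54541/60544 = 147139 - 54541/60544 = 8908329075/60544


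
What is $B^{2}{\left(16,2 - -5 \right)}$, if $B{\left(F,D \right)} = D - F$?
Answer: $81$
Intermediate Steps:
$B^{2}{\left(16,2 - -5 \right)} = \left(\left(2 - -5\right) - 16\right)^{2} = \left(\left(2 + 5\right) - 16\right)^{2} = \left(7 - 16\right)^{2} = \left(-9\right)^{2} = 81$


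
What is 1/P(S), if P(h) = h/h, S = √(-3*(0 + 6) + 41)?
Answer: 1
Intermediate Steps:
S = √23 (S = √(-3*6 + 41) = √(-18 + 41) = √23 ≈ 4.7958)
P(h) = 1
1/P(S) = 1/1 = 1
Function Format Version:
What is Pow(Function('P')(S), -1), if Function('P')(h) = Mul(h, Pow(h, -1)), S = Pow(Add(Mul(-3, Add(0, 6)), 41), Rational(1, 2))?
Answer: 1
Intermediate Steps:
S = Pow(23, Rational(1, 2)) (S = Pow(Add(Mul(-3, 6), 41), Rational(1, 2)) = Pow(Add(-18, 41), Rational(1, 2)) = Pow(23, Rational(1, 2)) ≈ 4.7958)
Function('P')(h) = 1
Pow(Function('P')(S), -1) = Pow(1, -1) = 1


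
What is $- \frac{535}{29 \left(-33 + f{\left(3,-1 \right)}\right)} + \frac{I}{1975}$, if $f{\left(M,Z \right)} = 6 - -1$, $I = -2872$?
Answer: $- \frac{1108863}{1489150} \approx -0.74463$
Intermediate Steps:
$f{\left(M,Z \right)} = 7$ ($f{\left(M,Z \right)} = 6 + 1 = 7$)
$- \frac{535}{29 \left(-33 + f{\left(3,-1 \right)}\right)} + \frac{I}{1975} = - \frac{535}{29 \left(-33 + 7\right)} - \frac{2872}{1975} = - \frac{535}{29 \left(-26\right)} - \frac{2872}{1975} = - \frac{535}{-754} - \frac{2872}{1975} = \left(-535\right) \left(- \frac{1}{754}\right) - \frac{2872}{1975} = \frac{535}{754} - \frac{2872}{1975} = - \frac{1108863}{1489150}$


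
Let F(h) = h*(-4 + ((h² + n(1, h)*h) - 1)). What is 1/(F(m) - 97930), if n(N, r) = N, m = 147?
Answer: 1/3099467 ≈ 3.2264e-7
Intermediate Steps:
F(h) = h*(-5 + h + h²) (F(h) = h*(-4 + ((h² + 1*h) - 1)) = h*(-4 + ((h² + h) - 1)) = h*(-4 + ((h + h²) - 1)) = h*(-4 + (-1 + h + h²)) = h*(-5 + h + h²))
1/(F(m) - 97930) = 1/(147*(-5 + 147 + 147²) - 97930) = 1/(147*(-5 + 147 + 21609) - 97930) = 1/(147*21751 - 97930) = 1/(3197397 - 97930) = 1/3099467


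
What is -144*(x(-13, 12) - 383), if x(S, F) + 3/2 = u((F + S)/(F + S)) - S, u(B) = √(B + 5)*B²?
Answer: 53496 - 144*√6 ≈ 53143.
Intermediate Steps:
u(B) = B²*√(5 + B) (u(B) = √(5 + B)*B² = B²*√(5 + B))
x(S, F) = -3/2 + √6 - S (x(S, F) = -3/2 + (((F + S)/(F + S))²*√(5 + (F + S)/(F + S)) - S) = -3/2 + (1²*√(5 + 1) - S) = -3/2 + (1*√6 - S) = -3/2 + (√6 - S) = -3/2 + √6 - S)
-144*(x(-13, 12) - 383) = -144*((-3/2 + √6 - 1*(-13)) - 383) = -144*((-3/2 + √6 + 13) - 383) = -144*((23/2 + √6) - 383) = -144*(-743/2 + √6) = 53496 - 144*√6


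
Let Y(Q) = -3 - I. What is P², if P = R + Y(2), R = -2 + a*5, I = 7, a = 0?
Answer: 144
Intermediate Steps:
Y(Q) = -10 (Y(Q) = -3 - 1*7 = -3 - 7 = -10)
R = -2 (R = -2 + 0*5 = -2 + 0 = -2)
P = -12 (P = -2 - 10 = -12)
P² = (-12)² = 144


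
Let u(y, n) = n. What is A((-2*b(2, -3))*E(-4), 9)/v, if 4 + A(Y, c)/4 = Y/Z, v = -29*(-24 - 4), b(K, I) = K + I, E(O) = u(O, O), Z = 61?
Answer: -36/1769 ≈ -0.020350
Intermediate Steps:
E(O) = O
b(K, I) = I + K
v = 812 (v = -29*(-28) = 812)
A(Y, c) = -16 + 4*Y/61 (A(Y, c) = -16 + 4*(Y/61) = -16 + 4*Y/61)
A((-2*b(2, -3))*E(-4), 9)/v = (-16 + 4*(-2*(-3 + 2)*(-4))/61)/812 = (-16 + 4*(-2*(-1)*(-4))/61)*(1/812) = (-16 + 4*(2*(-4))/61)*(1/812) = (-16 + (4/61)*(-8))*(1/812) = (-16 - 32/61)*(1/812) = -1008/61*1/812 = -36/1769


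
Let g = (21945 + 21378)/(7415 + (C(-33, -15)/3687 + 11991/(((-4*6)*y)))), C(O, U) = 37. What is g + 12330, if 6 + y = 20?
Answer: 5370063578766/435320995 ≈ 12336.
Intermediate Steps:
y = 14 (y = -6 + 20 = 14)
g = 2555710416/435320995 (g = (21945 + 21378)/(7415 + (37/3687 + 11991/((-4*6*14)))) = 43323/(7415 + (37*(1/3687) + 11991/((-24*14)))) = 43323/(7415 + (37/3687 + 11991/(-336))) = 43323/(7415 + (37/3687 + 11991*(-1/336))) = 43323/(7415 + (37/3687 - 571/16)) = 43323/(7415 - 2104685/58992) = 43323/(435320995/58992) = 43323*(58992/435320995) = 2555710416/435320995 ≈ 5.8709)
g + 12330 = 2555710416/435320995 + 12330 = 5370063578766/435320995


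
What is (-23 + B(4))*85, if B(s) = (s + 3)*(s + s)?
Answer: 2805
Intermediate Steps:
B(s) = 2*s*(3 + s) (B(s) = (3 + s)*(2*s) = 2*s*(3 + s))
(-23 + B(4))*85 = (-23 + 2*4*(3 + 4))*85 = (-23 + 2*4*7)*85 = (-23 + 56)*85 = 33*85 = 2805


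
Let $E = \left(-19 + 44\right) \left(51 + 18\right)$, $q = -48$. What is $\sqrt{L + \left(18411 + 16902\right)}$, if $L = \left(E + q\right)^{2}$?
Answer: $\sqrt{2847642} \approx 1687.5$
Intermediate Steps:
$E = 1725$ ($E = 25 \cdot 69 = 1725$)
$L = 2812329$ ($L = \left(1725 - 48\right)^{2} = 1677^{2} = 2812329$)
$\sqrt{L + \left(18411 + 16902\right)} = \sqrt{2812329 + \left(18411 + 16902\right)} = \sqrt{2812329 + 35313} = \sqrt{2847642}$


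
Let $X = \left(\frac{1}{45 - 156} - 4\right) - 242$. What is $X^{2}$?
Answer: $\frac{745672249}{12321} \approx 60520.0$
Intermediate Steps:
$X = - \frac{27307}{111}$ ($X = \left(\frac{1}{45 - 156} - 4\right) - 242 = \left(\frac{1}{-111} - 4\right) - 242 = \left(- \frac{1}{111} - 4\right) - 242 = - \frac{445}{111} - 242 = - \frac{27307}{111} \approx -246.01$)
$X^{2} = \left(- \frac{27307}{111}\right)^{2} = \frac{745672249}{12321}$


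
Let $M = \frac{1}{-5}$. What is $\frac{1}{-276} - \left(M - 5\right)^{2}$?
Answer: $- \frac{186601}{6900} \approx -27.044$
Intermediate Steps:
$M = - \frac{1}{5} \approx -0.2$
$\frac{1}{-276} - \left(M - 5\right)^{2} = \frac{1}{-276} - \left(- \frac{1}{5} - 5\right)^{2} = - \frac{1}{276} - \left(- \frac{26}{5}\right)^{2} = - \frac{1}{276} - \frac{676}{25} = - \frac{186601}{6900}$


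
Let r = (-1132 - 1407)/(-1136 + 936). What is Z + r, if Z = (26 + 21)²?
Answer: 444339/200 ≈ 2221.7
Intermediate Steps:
Z = 2209 (Z = 47² = 2209)
r = 2539/200 (r = -2539/(-200) = -2539*(-1/200) = 2539/200 ≈ 12.695)
Z + r = 2209 + 2539/200 = 444339/200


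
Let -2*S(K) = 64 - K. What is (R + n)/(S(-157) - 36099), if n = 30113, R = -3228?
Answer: -53770/72419 ≈ -0.74249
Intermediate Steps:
S(K) = -32 + K/2 (S(K) = -(64 - K)/2 = -32 + K/2)
(R + n)/(S(-157) - 36099) = (-3228 + 30113)/((-32 + (½)*(-157)) - 36099) = 26885/((-32 - 157/2) - 36099) = 26885/(-221/2 - 36099) = 26885/(-72419/2) = 26885*(-2/72419) = -53770/72419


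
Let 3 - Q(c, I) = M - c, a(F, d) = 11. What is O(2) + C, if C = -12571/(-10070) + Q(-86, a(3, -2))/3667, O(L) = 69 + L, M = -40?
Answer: 140392623/1943510 ≈ 72.237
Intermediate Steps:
Q(c, I) = 43 + c (Q(c, I) = 3 - (-40 - c) = 3 + (40 + c) = 43 + c)
C = 2403413/1943510 (C = -12571/(-10070) + (43 - 86)/3667 = -12571*(-1/10070) - 43*1/3667 = 12571/10070 - 43/3667 = 2403413/1943510 ≈ 1.2366)
O(2) + C = (69 + 2) + 2403413/1943510 = 71 + 2403413/1943510 = 140392623/1943510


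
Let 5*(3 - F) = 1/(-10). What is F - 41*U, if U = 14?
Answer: -28549/50 ≈ -570.98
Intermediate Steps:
F = 151/50 (F = 3 - ⅕/(-10) = 3 - ⅕*(-⅒) = 3 + 1/50 = 151/50 ≈ 3.0200)
F - 41*U = 151/50 - 41*14 = 151/50 - 574 = -28549/50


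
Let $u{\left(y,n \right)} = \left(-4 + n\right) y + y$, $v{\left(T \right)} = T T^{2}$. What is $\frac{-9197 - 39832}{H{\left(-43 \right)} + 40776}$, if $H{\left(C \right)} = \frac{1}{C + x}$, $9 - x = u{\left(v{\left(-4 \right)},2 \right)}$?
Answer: $- \frac{4804842}{3996047} \approx -1.2024$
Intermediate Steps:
$v{\left(T \right)} = T^{3}$
$u{\left(y,n \right)} = y + y \left(-4 + n\right)$ ($u{\left(y,n \right)} = y \left(-4 + n\right) + y = y + y \left(-4 + n\right)$)
$x = -55$ ($x = 9 - \left(-4\right)^{3} \left(-3 + 2\right) = 9 - \left(-64\right) \left(-1\right) = 9 - 64 = -55$)
$H{\left(C \right)} = \frac{1}{-55 + C}$ ($H{\left(C \right)} = \frac{1}{C - 55} = \frac{1}{-55 + C}$)
$\frac{-9197 - 39832}{H{\left(-43 \right)} + 40776} = \frac{-9197 - 39832}{\frac{1}{-55 - 43} + 40776} = - \frac{49029}{\frac{1}{-98} + 40776} = - \frac{49029}{- \frac{1}{98} + 40776} = - \frac{49029}{\frac{3996047}{98}} = \left(-49029\right) \frac{98}{3996047} = - \frac{4804842}{3996047}$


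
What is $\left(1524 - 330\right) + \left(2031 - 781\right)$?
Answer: $2444$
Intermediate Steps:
$\left(1524 - 330\right) + \left(2031 - 781\right) = 1194 + \left(2031 - 781\right) = 1194 + 1250 = 2444$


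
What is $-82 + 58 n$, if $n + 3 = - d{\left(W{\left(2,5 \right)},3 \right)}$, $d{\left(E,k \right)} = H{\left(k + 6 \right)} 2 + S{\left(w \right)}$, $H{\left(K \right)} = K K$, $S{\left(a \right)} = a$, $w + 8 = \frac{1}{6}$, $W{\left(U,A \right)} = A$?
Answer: $- \frac{27593}{3} \approx -9197.7$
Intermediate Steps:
$w = - \frac{47}{6}$ ($w = -8 + \frac{1}{6} = - \frac{47}{6} \approx -7.8333$)
$H{\left(K \right)} = K^{2}$
$d{\left(E,k \right)} = - \frac{47}{6} + 2 \left(6 + k\right)^{2}$ ($d{\left(E,k \right)} = \left(k + 6\right)^{2} \cdot 2 - \frac{47}{6} = \left(6 + k\right)^{2} \cdot 2 - \frac{47}{6} = 2 \left(6 + k\right)^{2} - \frac{47}{6} = - \frac{47}{6} + 2 \left(6 + k\right)^{2}$)
$n = - \frac{943}{6}$ ($n = -3 - \left(- \frac{47}{6} + 2 \left(6 + 3\right)^{2}\right) = -3 - \left(- \frac{47}{6} + 2 \cdot 9^{2}\right) = -3 - \left(- \frac{47}{6} + 2 \cdot 81\right) = -3 - \left(- \frac{47}{6} + 162\right) = -3 - \frac{925}{6} = - \frac{943}{6} \approx -157.17$)
$-82 + 58 n = -82 + 58 \left(- \frac{943}{6}\right) = -82 - \frac{27347}{3} = - \frac{27593}{3}$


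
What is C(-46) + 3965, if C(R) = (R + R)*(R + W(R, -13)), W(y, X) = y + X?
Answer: 13625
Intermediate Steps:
W(y, X) = X + y
C(R) = 2*R*(-13 + 2*R) (C(R) = (R + R)*(R + (-13 + R)) = (2*R)*(-13 + 2*R) = 2*R*(-13 + 2*R))
C(-46) + 3965 = 2*(-46)*(-13 + 2*(-46)) + 3965 = 2*(-46)*(-13 - 92) + 3965 = 2*(-46)*(-105) + 3965 = 9660 + 3965 = 13625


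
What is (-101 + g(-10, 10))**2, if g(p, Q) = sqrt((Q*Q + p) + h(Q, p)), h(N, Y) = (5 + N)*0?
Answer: 10291 - 606*sqrt(10) ≈ 8374.7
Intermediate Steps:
h(N, Y) = 0
g(p, Q) = sqrt(p + Q**2) (g(p, Q) = sqrt((Q*Q + p) + 0) = sqrt((Q**2 + p) + 0) = sqrt((p + Q**2) + 0) = sqrt(p + Q**2))
(-101 + g(-10, 10))**2 = (-101 + sqrt(-10 + 10**2))**2 = (-101 + sqrt(-10 + 100))**2 = (-101 + sqrt(90))**2 = (-101 + 3*sqrt(10))**2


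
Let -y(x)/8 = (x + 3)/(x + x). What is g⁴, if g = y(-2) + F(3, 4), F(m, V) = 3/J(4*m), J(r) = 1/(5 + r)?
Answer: 7890481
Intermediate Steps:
F(m, V) = 15 + 12*m (F(m, V) = 3/(1/(5 + 4*m)) = 3*(5 + 4*m) = 15 + 12*m)
y(x) = -4*(3 + x)/x (y(x) = -8*(x + 3)/(x + x) = -8*(3 + x)/(2*x) = -8*(3 + x)*1/(2*x) = -4*(3 + x)/x)
g = 53 (g = (-4 - 12/(-2)) + (15 + 12*3) = (-4 - 12*(-½)) + (15 + 36) = (-4 + 6) + 51 = 2 + 51 = 53)
g⁴ = 53⁴ = 7890481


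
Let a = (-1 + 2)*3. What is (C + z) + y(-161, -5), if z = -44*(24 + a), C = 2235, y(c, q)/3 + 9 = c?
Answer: 537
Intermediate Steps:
y(c, q) = -27 + 3*c
a = 3 (a = 1*3 = 3)
z = -1188 (z = -44*(24 + 3) = -44*27 = -1188)
(C + z) + y(-161, -5) = (2235 - 1188) + (-27 + 3*(-161)) = 1047 + (-27 - 483) = 1047 - 510 = 537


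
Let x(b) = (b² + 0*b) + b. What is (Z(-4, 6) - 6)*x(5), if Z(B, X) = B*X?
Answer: -900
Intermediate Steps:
x(b) = b + b² (x(b) = (b² + 0) + b = b² + b = b + b²)
(Z(-4, 6) - 6)*x(5) = (-4*6 - 6)*(5*(1 + 5)) = (-24 - 6)*(5*6) = -30*30 = -900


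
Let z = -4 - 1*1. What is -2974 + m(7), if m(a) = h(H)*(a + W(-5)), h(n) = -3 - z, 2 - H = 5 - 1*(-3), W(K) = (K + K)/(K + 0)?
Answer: -2956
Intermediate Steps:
W(K) = 2 (W(K) = (2*K)/K = 2)
z = -5 (z = -4 - 1 = -5)
H = -6 (H = 2 - (5 - 1*(-3)) = 2 - (5 + 3) = 2 - 1*8 = 2 - 8 = -6)
h(n) = 2 (h(n) = -3 - 1*(-5) = -3 + 5 = 2)
m(a) = 4 + 2*a (m(a) = 2*(a + 2) = 2*(2 + a) = 4 + 2*a)
-2974 + m(7) = -2974 + (4 + 2*7) = -2974 + (4 + 14) = -2974 + 18 = -2956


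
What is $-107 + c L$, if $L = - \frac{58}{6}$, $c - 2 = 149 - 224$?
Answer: $\frac{1796}{3} \approx 598.67$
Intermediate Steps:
$c = -73$ ($c = 2 + \left(149 - 224\right) = 2 - 75 = -73$)
$L = - \frac{29}{3}$ ($L = \left(-58\right) \frac{1}{6} = - \frac{29}{3} \approx -9.6667$)
$-107 + c L = -107 - - \frac{2117}{3} = -107 + \frac{2117}{3} = \frac{1796}{3}$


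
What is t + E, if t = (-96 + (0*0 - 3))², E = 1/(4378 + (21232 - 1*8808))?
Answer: 164676403/16802 ≈ 9801.0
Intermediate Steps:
E = 1/16802 (E = 1/(4378 + (21232 - 8808)) = 1/(4378 + 12424) = 1/16802 ≈ 5.9517e-5)
t = 9801 (t = (-96 + (0 - 3))² = (-96 - 3)² = (-99)² = 9801)
t + E = 9801 + 1/16802 = 164676403/16802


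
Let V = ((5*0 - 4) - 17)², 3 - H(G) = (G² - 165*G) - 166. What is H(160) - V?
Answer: 528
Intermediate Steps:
H(G) = 169 - G² + 165*G (H(G) = 3 - ((G² - 165*G) - 166) = 3 - (-166 + G² - 165*G) = 3 + (166 - G² + 165*G) = 169 - G² + 165*G)
V = 441 (V = ((0 - 4) - 17)² = (-4 - 17)² = (-21)² = 441)
H(160) - V = (169 - 1*160² + 165*160) - 1*441 = (169 - 1*25600 + 26400) - 441 = (169 - 25600 + 26400) - 441 = 969 - 441 = 528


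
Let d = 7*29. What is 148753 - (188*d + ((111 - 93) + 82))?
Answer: 110489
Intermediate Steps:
d = 203
148753 - (188*d + ((111 - 93) + 82)) = 148753 - (188*203 + ((111 - 93) + 82)) = 148753 - (38164 + (18 + 82)) = 148753 - (38164 + 100) = 148753 - 1*38264 = 148753 - 38264 = 110489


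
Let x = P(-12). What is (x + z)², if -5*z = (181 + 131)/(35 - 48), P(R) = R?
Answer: 1296/25 ≈ 51.840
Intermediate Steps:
x = -12
z = 24/5 (z = -(181 + 131)/(5*(35 - 48)) = -312/(5*(-13)) = -312*(-1)/(5*13) = -⅕*(-24) = 24/5 ≈ 4.8000)
(x + z)² = (-12 + 24/5)² = (-36/5)² = 1296/25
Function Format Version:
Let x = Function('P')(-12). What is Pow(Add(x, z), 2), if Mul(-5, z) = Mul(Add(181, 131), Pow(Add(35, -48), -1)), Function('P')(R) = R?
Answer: Rational(1296, 25) ≈ 51.840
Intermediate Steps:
x = -12
z = Rational(24, 5) (z = Mul(Rational(-1, 5), Mul(Add(181, 131), Pow(Add(35, -48), -1))) = Mul(Rational(-1, 5), Mul(312, Pow(-13, -1))) = Mul(Rational(-1, 5), Mul(312, Rational(-1, 13))) = Mul(Rational(-1, 5), -24) = Rational(24, 5) ≈ 4.8000)
Pow(Add(x, z), 2) = Pow(Add(-12, Rational(24, 5)), 2) = Pow(Rational(-36, 5), 2) = Rational(1296, 25)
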